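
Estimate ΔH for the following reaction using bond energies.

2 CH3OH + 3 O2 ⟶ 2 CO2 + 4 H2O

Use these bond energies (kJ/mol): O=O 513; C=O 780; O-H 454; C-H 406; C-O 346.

ΔH ≈ −1177 kJ

Bonds broken (reactants):
  C-H: 6 × 406 = 2436
  C-O: 2 × 346 = 692
  O-H: 2 × 454 = 908
  O=O: 3 × 513 = 1539
  Σ(broken) = 5575 kJ
Bonds formed (products):
  C=O: 4 × 780 = 3120
  O-H: 8 × 454 = 3632
  Σ(formed) = 6752 kJ
ΔH = Σ(broken) − Σ(formed) = 5575 − 6752 = −1177 kJ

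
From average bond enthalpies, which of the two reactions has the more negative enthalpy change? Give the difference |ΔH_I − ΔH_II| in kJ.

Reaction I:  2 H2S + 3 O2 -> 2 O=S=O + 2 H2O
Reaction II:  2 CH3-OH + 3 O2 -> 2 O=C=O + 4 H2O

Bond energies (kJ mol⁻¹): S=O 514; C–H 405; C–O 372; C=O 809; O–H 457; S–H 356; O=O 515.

Reaction II, by 344 kJ

Reaction I:
  Bonds broken (reactants):
    O=O: 3 × 515 = 1545
    S–H: 4 × 356 = 1424
    Σ(broken) = 2969 kJ
  Bonds formed (products):
    O–H: 4 × 457 = 1828
    S=O: 4 × 514 = 2056
    Σ(formed) = 3884 kJ
  ΔH_I = 2969 − 3884 = −915 kJ
Reaction II:
  Bonds broken (reactants):
    C–H: 6 × 405 = 2430
    C–O: 2 × 372 = 744
    O–H: 2 × 457 = 914
    O=O: 3 × 515 = 1545
    Σ(broken) = 5633 kJ
  Bonds formed (products):
    C=O: 4 × 809 = 3236
    O–H: 8 × 457 = 3656
    Σ(formed) = 6892 kJ
  ΔH_II = 5633 − 6892 = −1259 kJ
ΔH_I − ΔH_II = +344 kJ, so reaction II has the more negative ΔH; |ΔH_I − ΔH_II| = 344 kJ.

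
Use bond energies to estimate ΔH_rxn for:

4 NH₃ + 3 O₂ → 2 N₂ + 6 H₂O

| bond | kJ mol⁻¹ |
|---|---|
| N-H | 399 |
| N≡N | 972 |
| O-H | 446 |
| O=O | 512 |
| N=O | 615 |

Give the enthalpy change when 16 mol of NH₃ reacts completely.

Bonds broken (reactants):
  N-H: 12 × 399 = 4788
  O=O: 3 × 512 = 1536
  Σ(broken) = 6324 kJ
Bonds formed (products):
  N≡N: 2 × 972 = 1944
  O-H: 12 × 446 = 5352
  Σ(formed) = 7296 kJ
ΔH = Σ(broken) − Σ(formed) = 6324 − 7296 = −972 kJ
For 4× the reaction as written: 4 × (−972) = −3888 kJ

ΔH = −3888 kJ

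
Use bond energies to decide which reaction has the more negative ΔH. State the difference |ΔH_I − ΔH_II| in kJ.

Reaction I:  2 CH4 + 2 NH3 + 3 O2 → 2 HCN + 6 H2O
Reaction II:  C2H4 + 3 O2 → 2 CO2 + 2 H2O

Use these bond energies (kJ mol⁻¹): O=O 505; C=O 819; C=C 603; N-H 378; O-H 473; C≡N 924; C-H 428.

Reaction I:
  Bonds broken (reactants):
    C-H: 8 × 428 = 3424
    N-H: 6 × 378 = 2268
    O=O: 3 × 505 = 1515
    Σ(broken) = 7207 kJ
  Bonds formed (products):
    C≡N: 2 × 924 = 1848
    C-H: 2 × 428 = 856
    O-H: 12 × 473 = 5676
    Σ(formed) = 8380 kJ
  ΔH_I = 7207 − 8380 = −1173 kJ
Reaction II:
  Bonds broken (reactants):
    C-H: 4 × 428 = 1712
    C=C: 1 × 603 = 603
    O=O: 3 × 505 = 1515
    Σ(broken) = 3830 kJ
  Bonds formed (products):
    C=O: 4 × 819 = 3276
    O-H: 4 × 473 = 1892
    Σ(formed) = 5168 kJ
  ΔH_II = 3830 − 5168 = −1338 kJ
ΔH_I − ΔH_II = +165 kJ, so reaction II has the more negative ΔH; |ΔH_I − ΔH_II| = 165 kJ.

Reaction II, by 165 kJ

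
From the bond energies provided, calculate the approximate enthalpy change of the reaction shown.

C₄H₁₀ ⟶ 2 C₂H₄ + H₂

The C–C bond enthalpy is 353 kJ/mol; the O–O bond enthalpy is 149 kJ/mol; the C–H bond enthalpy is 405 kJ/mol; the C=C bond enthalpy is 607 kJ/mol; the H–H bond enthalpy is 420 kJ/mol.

Bonds broken (reactants):
  C–C: 3 × 353 = 1059
  C–H: 10 × 405 = 4050
  Σ(broken) = 5109 kJ
Bonds formed (products):
  C–H: 8 × 405 = 3240
  C=C: 2 × 607 = 1214
  H–H: 1 × 420 = 420
  Σ(formed) = 4874 kJ
ΔH = Σ(broken) − Σ(formed) = 5109 − 4874 = +235 kJ

ΔH ≈ +235 kJ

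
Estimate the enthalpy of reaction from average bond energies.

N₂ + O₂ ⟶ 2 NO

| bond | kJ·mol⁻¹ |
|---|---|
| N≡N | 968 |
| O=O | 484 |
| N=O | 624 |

Bonds broken (reactants):
  N≡N: 1 × 968 = 968
  O=O: 1 × 484 = 484
  Σ(broken) = 1452 kJ
Bonds formed (products):
  N=O: 2 × 624 = 1248
  Σ(formed) = 1248 kJ
ΔH = Σ(broken) − Σ(formed) = 1452 − 1248 = +204 kJ

ΔH ≈ +204 kJ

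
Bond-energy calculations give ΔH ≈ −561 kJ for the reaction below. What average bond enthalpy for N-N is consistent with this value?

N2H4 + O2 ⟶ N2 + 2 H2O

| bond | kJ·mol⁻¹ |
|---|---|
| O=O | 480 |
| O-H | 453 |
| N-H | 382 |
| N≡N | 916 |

Let D be the N-N bond energy.
Σ(broken) = 4×382 + 1×D + 1×480 = 2008 + D
Σ(formed) = 1×916 + 4×453 = 2728
ΔH = Σ(broken) − Σ(formed) = (2008 + D) − (2728) = −720 + D
Setting this equal to −561 kJ gives D = 159 kJ/mol.

D(N-N) ≈ 159 kJ/mol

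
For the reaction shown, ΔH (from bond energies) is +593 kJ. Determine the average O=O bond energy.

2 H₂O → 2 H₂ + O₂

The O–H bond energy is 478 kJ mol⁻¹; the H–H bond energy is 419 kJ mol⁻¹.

D(O=O) ≈ 481 kJ/mol

Let D be the O=O bond energy.
Σ(broken) = 4×478 = 1912
Σ(formed) = 2×419 + 1×D = 838 + D
ΔH = Σ(broken) − Σ(formed) = (1912) − (838 + D) = +1074 − D
Setting this equal to +593 kJ gives D = 481 kJ/mol.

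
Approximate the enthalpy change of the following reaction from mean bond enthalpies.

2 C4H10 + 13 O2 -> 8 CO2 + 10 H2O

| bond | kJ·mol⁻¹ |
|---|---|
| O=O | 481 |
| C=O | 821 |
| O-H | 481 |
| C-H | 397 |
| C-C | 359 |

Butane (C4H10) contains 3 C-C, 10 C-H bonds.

Bonds broken (reactants):
  C-C: 6 × 359 = 2154
  C-H: 20 × 397 = 7940
  O=O: 13 × 481 = 6253
  Σ(broken) = 16347 kJ
Bonds formed (products):
  C=O: 16 × 821 = 13136
  O-H: 20 × 481 = 9620
  Σ(formed) = 22756 kJ
ΔH = Σ(broken) − Σ(formed) = 16347 − 22756 = −6409 kJ

ΔH ≈ −6409 kJ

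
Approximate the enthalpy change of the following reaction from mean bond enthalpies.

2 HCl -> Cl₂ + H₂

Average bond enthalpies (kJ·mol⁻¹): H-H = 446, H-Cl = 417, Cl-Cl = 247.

ΔH ≈ +141 kJ

Bonds broken (reactants):
  H-Cl: 2 × 417 = 834
  Σ(broken) = 834 kJ
Bonds formed (products):
  Cl-Cl: 1 × 247 = 247
  H-H: 1 × 446 = 446
  Σ(formed) = 693 kJ
ΔH = Σ(broken) − Σ(formed) = 834 − 693 = +141 kJ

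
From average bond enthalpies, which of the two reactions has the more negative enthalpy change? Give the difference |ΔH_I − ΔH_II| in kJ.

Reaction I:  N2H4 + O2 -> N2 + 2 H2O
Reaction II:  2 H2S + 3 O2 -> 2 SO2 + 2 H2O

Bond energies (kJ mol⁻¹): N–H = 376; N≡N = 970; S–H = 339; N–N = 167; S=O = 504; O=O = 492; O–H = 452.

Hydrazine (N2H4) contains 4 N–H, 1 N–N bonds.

Reaction II, by 377 kJ

Reaction I:
  Bonds broken (reactants):
    N–H: 4 × 376 = 1504
    N–N: 1 × 167 = 167
    O=O: 1 × 492 = 492
    Σ(broken) = 2163 kJ
  Bonds formed (products):
    N≡N: 1 × 970 = 970
    O–H: 4 × 452 = 1808
    Σ(formed) = 2778 kJ
  ΔH_I = 2163 − 2778 = −615 kJ
Reaction II:
  Bonds broken (reactants):
    O=O: 3 × 492 = 1476
    S–H: 4 × 339 = 1356
    Σ(broken) = 2832 kJ
  Bonds formed (products):
    O–H: 4 × 452 = 1808
    S=O: 4 × 504 = 2016
    Σ(formed) = 3824 kJ
  ΔH_II = 2832 − 3824 = −992 kJ
ΔH_I − ΔH_II = +377 kJ, so reaction II has the more negative ΔH; |ΔH_I − ΔH_II| = 377 kJ.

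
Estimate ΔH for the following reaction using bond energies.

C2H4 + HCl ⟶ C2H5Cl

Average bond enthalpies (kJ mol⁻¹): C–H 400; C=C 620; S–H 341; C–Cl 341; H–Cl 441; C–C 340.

ΔH ≈ −20 kJ

Bonds broken (reactants):
  C–H: 4 × 400 = 1600
  C=C: 1 × 620 = 620
  H–Cl: 1 × 441 = 441
  Σ(broken) = 2661 kJ
Bonds formed (products):
  C–C: 1 × 340 = 340
  C–Cl: 1 × 341 = 341
  C–H: 5 × 400 = 2000
  Σ(formed) = 2681 kJ
ΔH = Σ(broken) − Σ(formed) = 2661 − 2681 = −20 kJ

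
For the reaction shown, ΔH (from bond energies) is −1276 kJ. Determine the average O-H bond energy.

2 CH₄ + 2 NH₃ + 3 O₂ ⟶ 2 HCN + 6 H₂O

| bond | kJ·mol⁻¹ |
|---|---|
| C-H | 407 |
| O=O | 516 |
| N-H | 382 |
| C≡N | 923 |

D(O-H) ≈ 476 kJ/mol

Let D be the O-H bond energy.
Σ(broken) = 8×407 + 6×382 + 3×516 = 7096
Σ(formed) = 2×923 + 2×407 + 12×D = 2660 + 12D
ΔH = Σ(broken) − Σ(formed) = (7096) − (2660 + 12D) = +4436 − 12D
Setting this equal to −1276 kJ gives 12D = 5712, so D = 476 kJ/mol.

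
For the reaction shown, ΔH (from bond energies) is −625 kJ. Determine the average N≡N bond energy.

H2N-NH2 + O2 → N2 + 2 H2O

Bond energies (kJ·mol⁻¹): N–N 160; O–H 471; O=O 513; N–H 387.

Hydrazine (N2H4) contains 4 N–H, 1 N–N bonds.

Let D be the N≡N bond energy.
Σ(broken) = 4×387 + 1×160 + 1×513 = 2221
Σ(formed) = 1×D + 4×471 = 1884 + D
ΔH = Σ(broken) − Σ(formed) = (2221) − (1884 + D) = +337 − D
Setting this equal to −625 kJ gives D = 962 kJ/mol.

D(N≡N) ≈ 962 kJ/mol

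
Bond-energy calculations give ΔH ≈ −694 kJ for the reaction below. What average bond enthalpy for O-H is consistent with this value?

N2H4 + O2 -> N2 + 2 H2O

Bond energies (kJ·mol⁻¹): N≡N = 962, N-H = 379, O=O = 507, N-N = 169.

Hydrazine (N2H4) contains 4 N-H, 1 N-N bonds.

Let D be the O-H bond energy.
Σ(broken) = 4×379 + 1×169 + 1×507 = 2192
Σ(formed) = 1×962 + 4×D = 962 + 4D
ΔH = Σ(broken) − Σ(formed) = (2192) − (962 + 4D) = +1230 − 4D
Setting this equal to −694 kJ gives 4D = 1924, so D = 481 kJ/mol.

D(O-H) ≈ 481 kJ/mol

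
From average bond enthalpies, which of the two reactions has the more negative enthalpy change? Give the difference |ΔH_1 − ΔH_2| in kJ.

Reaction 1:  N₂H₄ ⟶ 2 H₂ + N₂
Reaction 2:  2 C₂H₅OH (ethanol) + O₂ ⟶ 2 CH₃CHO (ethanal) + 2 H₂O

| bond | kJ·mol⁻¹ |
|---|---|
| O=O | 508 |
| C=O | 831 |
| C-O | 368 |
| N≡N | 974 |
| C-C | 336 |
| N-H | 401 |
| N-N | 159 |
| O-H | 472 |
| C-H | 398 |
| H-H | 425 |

Reaction 2, by 505 kJ

Reaction 1:
  Bonds broken (reactants):
    N-H: 4 × 401 = 1604
    N-N: 1 × 159 = 159
    Σ(broken) = 1763 kJ
  Bonds formed (products):
    H-H: 2 × 425 = 850
    N≡N: 1 × 974 = 974
    Σ(formed) = 1824 kJ
  ΔH_1 = 1763 − 1824 = −61 kJ
Reaction 2:
  Bonds broken (reactants):
    C-C: 2 × 336 = 672
    C-H: 10 × 398 = 3980
    C-O: 2 × 368 = 736
    O-H: 2 × 472 = 944
    O=O: 1 × 508 = 508
    Σ(broken) = 6840 kJ
  Bonds formed (products):
    C-C: 2 × 336 = 672
    C-H: 8 × 398 = 3184
    C=O: 2 × 831 = 1662
    O-H: 4 × 472 = 1888
    Σ(formed) = 7406 kJ
  ΔH_2 = 6840 − 7406 = −566 kJ
ΔH_1 − ΔH_2 = +505 kJ, so reaction 2 has the more negative ΔH; |ΔH_1 − ΔH_2| = 505 kJ.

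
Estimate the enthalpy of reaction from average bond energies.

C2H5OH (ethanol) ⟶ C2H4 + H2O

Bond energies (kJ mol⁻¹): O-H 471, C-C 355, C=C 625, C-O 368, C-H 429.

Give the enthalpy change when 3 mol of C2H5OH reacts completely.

ΔH = +168 kJ

Bonds broken (reactants):
  C-C: 1 × 355 = 355
  C-H: 5 × 429 = 2145
  C-O: 1 × 368 = 368
  O-H: 1 × 471 = 471
  Σ(broken) = 3339 kJ
Bonds formed (products):
  C-H: 4 × 429 = 1716
  C=C: 1 × 625 = 625
  O-H: 2 × 471 = 942
  Σ(formed) = 3283 kJ
ΔH = Σ(broken) − Σ(formed) = 3339 − 3283 = +56 kJ
For 3× the reaction as written: 3 × (+56) = +168 kJ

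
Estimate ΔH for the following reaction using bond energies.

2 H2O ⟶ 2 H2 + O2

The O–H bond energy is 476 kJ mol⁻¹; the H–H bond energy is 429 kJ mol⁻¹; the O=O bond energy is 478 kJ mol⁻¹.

Bonds broken (reactants):
  O–H: 4 × 476 = 1904
  Σ(broken) = 1904 kJ
Bonds formed (products):
  H–H: 2 × 429 = 858
  O=O: 1 × 478 = 478
  Σ(formed) = 1336 kJ
ΔH = Σ(broken) − Σ(formed) = 1904 − 1336 = +568 kJ

ΔH ≈ +568 kJ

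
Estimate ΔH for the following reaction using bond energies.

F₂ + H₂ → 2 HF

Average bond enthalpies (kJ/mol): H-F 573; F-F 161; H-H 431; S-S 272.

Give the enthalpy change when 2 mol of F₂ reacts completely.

ΔH = −1108 kJ

Bonds broken (reactants):
  F-F: 1 × 161 = 161
  H-H: 1 × 431 = 431
  Σ(broken) = 592 kJ
Bonds formed (products):
  H-F: 2 × 573 = 1146
  Σ(formed) = 1146 kJ
ΔH = Σ(broken) − Σ(formed) = 592 − 1146 = −554 kJ
For 2× the reaction as written: 2 × (−554) = −1108 kJ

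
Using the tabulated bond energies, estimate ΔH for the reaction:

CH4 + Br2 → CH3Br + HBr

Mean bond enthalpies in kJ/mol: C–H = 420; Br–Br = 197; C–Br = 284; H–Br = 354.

ΔH ≈ −21 kJ

Bonds broken (reactants):
  Br–Br: 1 × 197 = 197
  C–H: 4 × 420 = 1680
  Σ(broken) = 1877 kJ
Bonds formed (products):
  C–Br: 1 × 284 = 284
  C–H: 3 × 420 = 1260
  H–Br: 1 × 354 = 354
  Σ(formed) = 1898 kJ
ΔH = Σ(broken) − Σ(formed) = 1877 − 1898 = −21 kJ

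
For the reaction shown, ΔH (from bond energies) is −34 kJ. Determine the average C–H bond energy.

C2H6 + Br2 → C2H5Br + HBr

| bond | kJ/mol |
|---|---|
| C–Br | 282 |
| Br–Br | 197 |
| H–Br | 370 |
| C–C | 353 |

Let D be the C–H bond energy.
Σ(broken) = 1×197 + 1×353 + 6×D = 550 + 6D
Σ(formed) = 1×282 + 1×353 + 5×D + 1×370 = 1005 + 5D
ΔH = Σ(broken) − Σ(formed) = (550 + 6D) − (1005 + 5D) = −455 + D
Setting this equal to −34 kJ gives D = 421 kJ/mol.

D(C–H) ≈ 421 kJ/mol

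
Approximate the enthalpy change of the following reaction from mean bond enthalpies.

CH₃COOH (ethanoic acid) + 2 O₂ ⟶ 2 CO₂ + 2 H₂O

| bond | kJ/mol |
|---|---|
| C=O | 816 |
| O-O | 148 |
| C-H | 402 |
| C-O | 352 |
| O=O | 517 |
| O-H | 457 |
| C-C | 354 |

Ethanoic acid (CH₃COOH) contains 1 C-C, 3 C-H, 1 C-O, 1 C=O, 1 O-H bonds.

ΔH ≈ −873 kJ

Bonds broken (reactants):
  C-C: 1 × 354 = 354
  C-H: 3 × 402 = 1206
  C-O: 1 × 352 = 352
  C=O: 1 × 816 = 816
  O-H: 1 × 457 = 457
  O=O: 2 × 517 = 1034
  Σ(broken) = 4219 kJ
Bonds formed (products):
  C=O: 4 × 816 = 3264
  O-H: 4 × 457 = 1828
  Σ(formed) = 5092 kJ
ΔH = Σ(broken) − Σ(formed) = 4219 − 5092 = −873 kJ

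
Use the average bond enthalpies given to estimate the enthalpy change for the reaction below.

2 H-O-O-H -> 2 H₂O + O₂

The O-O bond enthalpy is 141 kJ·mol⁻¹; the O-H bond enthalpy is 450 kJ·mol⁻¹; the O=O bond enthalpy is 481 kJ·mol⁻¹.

ΔH ≈ −199 kJ

Bonds broken (reactants):
  O-H: 4 × 450 = 1800
  O-O: 2 × 141 = 282
  Σ(broken) = 2082 kJ
Bonds formed (products):
  O-H: 4 × 450 = 1800
  O=O: 1 × 481 = 481
  Σ(formed) = 2281 kJ
ΔH = Σ(broken) − Σ(formed) = 2082 − 2281 = −199 kJ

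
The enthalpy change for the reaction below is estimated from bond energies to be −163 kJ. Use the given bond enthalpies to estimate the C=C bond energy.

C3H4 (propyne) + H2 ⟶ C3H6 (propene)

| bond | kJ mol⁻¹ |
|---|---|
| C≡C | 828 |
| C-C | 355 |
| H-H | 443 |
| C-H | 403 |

Let D be the C=C bond energy.
Σ(broken) = 1×828 + 1×355 + 4×403 + 1×443 = 3238
Σ(formed) = 1×355 + 6×403 + 1×D = 2773 + D
ΔH = Σ(broken) − Σ(formed) = (3238) − (2773 + D) = +465 − D
Setting this equal to −163 kJ gives D = 628 kJ/mol.

D(C=C) ≈ 628 kJ/mol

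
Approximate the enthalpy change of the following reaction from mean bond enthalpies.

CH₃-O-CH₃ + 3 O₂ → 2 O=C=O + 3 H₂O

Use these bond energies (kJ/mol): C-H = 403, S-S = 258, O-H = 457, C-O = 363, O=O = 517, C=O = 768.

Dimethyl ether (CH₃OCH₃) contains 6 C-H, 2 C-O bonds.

ΔH ≈ −1119 kJ

Bonds broken (reactants):
  C-H: 6 × 403 = 2418
  C-O: 2 × 363 = 726
  O=O: 3 × 517 = 1551
  Σ(broken) = 4695 kJ
Bonds formed (products):
  C=O: 4 × 768 = 3072
  O-H: 6 × 457 = 2742
  Σ(formed) = 5814 kJ
ΔH = Σ(broken) − Σ(formed) = 4695 − 5814 = −1119 kJ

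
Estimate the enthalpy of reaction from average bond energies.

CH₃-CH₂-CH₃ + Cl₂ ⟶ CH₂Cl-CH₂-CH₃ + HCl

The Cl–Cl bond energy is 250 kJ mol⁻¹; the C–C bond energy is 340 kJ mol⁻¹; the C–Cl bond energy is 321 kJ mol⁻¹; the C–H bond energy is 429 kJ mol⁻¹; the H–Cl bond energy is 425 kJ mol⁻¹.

Bonds broken (reactants):
  C–C: 2 × 340 = 680
  C–H: 8 × 429 = 3432
  Cl–Cl: 1 × 250 = 250
  Σ(broken) = 4362 kJ
Bonds formed (products):
  C–C: 2 × 340 = 680
  C–Cl: 1 × 321 = 321
  C–H: 7 × 429 = 3003
  H–Cl: 1 × 425 = 425
  Σ(formed) = 4429 kJ
ΔH = Σ(broken) − Σ(formed) = 4362 − 4429 = −67 kJ

ΔH ≈ −67 kJ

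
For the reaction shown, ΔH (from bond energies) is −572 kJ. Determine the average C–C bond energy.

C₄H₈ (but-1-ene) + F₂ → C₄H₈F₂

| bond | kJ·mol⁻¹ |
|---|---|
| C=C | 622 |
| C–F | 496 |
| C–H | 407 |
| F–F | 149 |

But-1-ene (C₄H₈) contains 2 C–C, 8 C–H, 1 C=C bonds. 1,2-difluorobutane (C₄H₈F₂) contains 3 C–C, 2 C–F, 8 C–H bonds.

D(C–C) ≈ 351 kJ/mol

Let D be the C–C bond energy.
Σ(broken) = 2×D + 8×407 + 1×622 + 1×149 = 4027 + 2D
Σ(formed) = 3×D + 2×496 + 8×407 = 4248 + 3D
ΔH = Σ(broken) − Σ(formed) = (4027 + 2D) − (4248 + 3D) = −221 − D
Setting this equal to −572 kJ gives D = 351 kJ/mol.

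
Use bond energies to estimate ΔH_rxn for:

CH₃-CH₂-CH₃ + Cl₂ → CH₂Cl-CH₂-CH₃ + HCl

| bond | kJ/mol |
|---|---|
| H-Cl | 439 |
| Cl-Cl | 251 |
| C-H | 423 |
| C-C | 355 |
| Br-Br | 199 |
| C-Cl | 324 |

ΔH ≈ −89 kJ

Bonds broken (reactants):
  C-C: 2 × 355 = 710
  C-H: 8 × 423 = 3384
  Cl-Cl: 1 × 251 = 251
  Σ(broken) = 4345 kJ
Bonds formed (products):
  C-C: 2 × 355 = 710
  C-Cl: 1 × 324 = 324
  C-H: 7 × 423 = 2961
  H-Cl: 1 × 439 = 439
  Σ(formed) = 4434 kJ
ΔH = Σ(broken) − Σ(formed) = 4345 − 4434 = −89 kJ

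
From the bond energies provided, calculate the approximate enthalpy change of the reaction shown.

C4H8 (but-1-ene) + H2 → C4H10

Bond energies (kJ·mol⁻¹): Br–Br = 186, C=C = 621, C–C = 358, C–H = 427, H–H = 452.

ΔH ≈ −139 kJ

Bonds broken (reactants):
  C–C: 2 × 358 = 716
  C–H: 8 × 427 = 3416
  C=C: 1 × 621 = 621
  H–H: 1 × 452 = 452
  Σ(broken) = 5205 kJ
Bonds formed (products):
  C–C: 3 × 358 = 1074
  C–H: 10 × 427 = 4270
  Σ(formed) = 5344 kJ
ΔH = Σ(broken) − Σ(formed) = 5205 − 5344 = −139 kJ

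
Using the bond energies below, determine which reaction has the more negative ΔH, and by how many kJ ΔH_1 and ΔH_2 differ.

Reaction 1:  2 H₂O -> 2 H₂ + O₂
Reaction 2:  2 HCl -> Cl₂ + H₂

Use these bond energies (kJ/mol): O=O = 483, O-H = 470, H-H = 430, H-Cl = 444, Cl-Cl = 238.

Reaction 2, by 317 kJ

Reaction 1:
  Bonds broken (reactants):
    O-H: 4 × 470 = 1880
    Σ(broken) = 1880 kJ
  Bonds formed (products):
    H-H: 2 × 430 = 860
    O=O: 1 × 483 = 483
    Σ(formed) = 1343 kJ
  ΔH_1 = 1880 − 1343 = +537 kJ
Reaction 2:
  Bonds broken (reactants):
    H-Cl: 2 × 444 = 888
    Σ(broken) = 888 kJ
  Bonds formed (products):
    Cl-Cl: 1 × 238 = 238
    H-H: 1 × 430 = 430
    Σ(formed) = 668 kJ
  ΔH_2 = 888 − 668 = +220 kJ
ΔH_1 − ΔH_2 = +317 kJ, so reaction 2 has the more negative ΔH; |ΔH_1 − ΔH_2| = 317 kJ.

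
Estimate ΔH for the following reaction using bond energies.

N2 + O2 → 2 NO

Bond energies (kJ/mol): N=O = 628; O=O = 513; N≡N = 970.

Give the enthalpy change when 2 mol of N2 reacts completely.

ΔH = +454 kJ

Bonds broken (reactants):
  N≡N: 1 × 970 = 970
  O=O: 1 × 513 = 513
  Σ(broken) = 1483 kJ
Bonds formed (products):
  N=O: 2 × 628 = 1256
  Σ(formed) = 1256 kJ
ΔH = Σ(broken) − Σ(formed) = 1483 − 1256 = +227 kJ
For 2× the reaction as written: 2 × (+227) = +454 kJ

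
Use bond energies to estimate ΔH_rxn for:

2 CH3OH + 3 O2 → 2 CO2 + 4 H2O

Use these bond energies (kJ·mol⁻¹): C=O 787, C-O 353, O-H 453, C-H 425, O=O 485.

Bonds broken (reactants):
  C-H: 6 × 425 = 2550
  C-O: 2 × 353 = 706
  O-H: 2 × 453 = 906
  O=O: 3 × 485 = 1455
  Σ(broken) = 5617 kJ
Bonds formed (products):
  C=O: 4 × 787 = 3148
  O-H: 8 × 453 = 3624
  Σ(formed) = 6772 kJ
ΔH = Σ(broken) − Σ(formed) = 5617 − 6772 = −1155 kJ

ΔH ≈ −1155 kJ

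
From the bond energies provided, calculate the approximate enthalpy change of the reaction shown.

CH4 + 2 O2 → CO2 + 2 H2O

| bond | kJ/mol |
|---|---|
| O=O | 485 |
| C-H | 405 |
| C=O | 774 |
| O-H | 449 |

ΔH ≈ −754 kJ

Bonds broken (reactants):
  C-H: 4 × 405 = 1620
  O=O: 2 × 485 = 970
  Σ(broken) = 2590 kJ
Bonds formed (products):
  C=O: 2 × 774 = 1548
  O-H: 4 × 449 = 1796
  Σ(formed) = 3344 kJ
ΔH = Σ(broken) − Σ(formed) = 2590 − 3344 = −754 kJ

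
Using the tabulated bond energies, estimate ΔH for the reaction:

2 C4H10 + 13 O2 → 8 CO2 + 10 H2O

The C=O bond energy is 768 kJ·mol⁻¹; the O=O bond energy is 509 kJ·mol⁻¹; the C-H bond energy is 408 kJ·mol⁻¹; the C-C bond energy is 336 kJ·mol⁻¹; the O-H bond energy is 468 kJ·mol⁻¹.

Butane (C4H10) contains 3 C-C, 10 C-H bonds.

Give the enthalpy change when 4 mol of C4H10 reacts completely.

Bonds broken (reactants):
  C-C: 6 × 336 = 2016
  C-H: 20 × 408 = 8160
  O=O: 13 × 509 = 6617
  Σ(broken) = 16793 kJ
Bonds formed (products):
  C=O: 16 × 768 = 12288
  O-H: 20 × 468 = 9360
  Σ(formed) = 21648 kJ
ΔH = Σ(broken) − Σ(formed) = 16793 − 21648 = −4855 kJ
For 2× the reaction as written: 2 × (−4855) = −9710 kJ

ΔH = −9710 kJ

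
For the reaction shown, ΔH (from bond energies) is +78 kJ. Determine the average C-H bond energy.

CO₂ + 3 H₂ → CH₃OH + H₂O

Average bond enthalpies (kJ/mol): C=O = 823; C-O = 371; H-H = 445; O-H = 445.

D(C-H) ≈ 399 kJ/mol

Let D be the C-H bond energy.
Σ(broken) = 2×823 + 3×445 = 2981
Σ(formed) = 3×D + 1×371 + 3×445 = 1706 + 3D
ΔH = Σ(broken) − Σ(formed) = (2981) − (1706 + 3D) = +1275 − 3D
Setting this equal to +78 kJ gives 3D = 1197, so D = 399 kJ/mol.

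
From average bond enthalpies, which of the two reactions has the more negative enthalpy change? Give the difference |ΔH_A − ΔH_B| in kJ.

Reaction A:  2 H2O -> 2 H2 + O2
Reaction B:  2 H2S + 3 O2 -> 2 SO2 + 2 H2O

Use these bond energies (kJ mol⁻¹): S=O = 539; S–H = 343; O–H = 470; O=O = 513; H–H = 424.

Reaction B, by 1644 kJ

Reaction A:
  Bonds broken (reactants):
    O–H: 4 × 470 = 1880
    Σ(broken) = 1880 kJ
  Bonds formed (products):
    H–H: 2 × 424 = 848
    O=O: 1 × 513 = 513
    Σ(formed) = 1361 kJ
  ΔH_A = 1880 − 1361 = +519 kJ
Reaction B:
  Bonds broken (reactants):
    O=O: 3 × 513 = 1539
    S–H: 4 × 343 = 1372
    Σ(broken) = 2911 kJ
  Bonds formed (products):
    O–H: 4 × 470 = 1880
    S=O: 4 × 539 = 2156
    Σ(formed) = 4036 kJ
  ΔH_B = 2911 − 4036 = −1125 kJ
ΔH_A − ΔH_B = +1644 kJ, so reaction B has the more negative ΔH; |ΔH_A − ΔH_B| = 1644 kJ.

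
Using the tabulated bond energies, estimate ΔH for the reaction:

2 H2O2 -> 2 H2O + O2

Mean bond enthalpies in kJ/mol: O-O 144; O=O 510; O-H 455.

Bonds broken (reactants):
  O-H: 4 × 455 = 1820
  O-O: 2 × 144 = 288
  Σ(broken) = 2108 kJ
Bonds formed (products):
  O-H: 4 × 455 = 1820
  O=O: 1 × 510 = 510
  Σ(formed) = 2330 kJ
ΔH = Σ(broken) − Σ(formed) = 2108 − 2330 = −222 kJ

ΔH ≈ −222 kJ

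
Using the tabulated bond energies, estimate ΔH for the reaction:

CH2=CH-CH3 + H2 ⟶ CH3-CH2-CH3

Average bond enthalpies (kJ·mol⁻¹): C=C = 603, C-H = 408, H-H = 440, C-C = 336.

ΔH ≈ −109 kJ

Bonds broken (reactants):
  C-C: 1 × 336 = 336
  C-H: 6 × 408 = 2448
  C=C: 1 × 603 = 603
  H-H: 1 × 440 = 440
  Σ(broken) = 3827 kJ
Bonds formed (products):
  C-C: 2 × 336 = 672
  C-H: 8 × 408 = 3264
  Σ(formed) = 3936 kJ
ΔH = Σ(broken) − Σ(formed) = 3827 − 3936 = −109 kJ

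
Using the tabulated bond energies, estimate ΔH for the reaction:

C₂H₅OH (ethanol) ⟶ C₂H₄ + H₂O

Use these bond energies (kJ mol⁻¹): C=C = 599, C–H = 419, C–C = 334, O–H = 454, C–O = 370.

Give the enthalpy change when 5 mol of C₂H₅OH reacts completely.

Bonds broken (reactants):
  C–C: 1 × 334 = 334
  C–H: 5 × 419 = 2095
  C–O: 1 × 370 = 370
  O–H: 1 × 454 = 454
  Σ(broken) = 3253 kJ
Bonds formed (products):
  C–H: 4 × 419 = 1676
  C=C: 1 × 599 = 599
  O–H: 2 × 454 = 908
  Σ(formed) = 3183 kJ
ΔH = Σ(broken) − Σ(formed) = 3253 − 3183 = +70 kJ
For 5× the reaction as written: 5 × (+70) = +350 kJ

ΔH = +350 kJ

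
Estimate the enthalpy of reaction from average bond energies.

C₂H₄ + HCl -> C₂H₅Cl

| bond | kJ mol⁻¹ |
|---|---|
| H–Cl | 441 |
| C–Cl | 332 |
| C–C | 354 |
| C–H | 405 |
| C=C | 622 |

Bonds broken (reactants):
  C–H: 4 × 405 = 1620
  C=C: 1 × 622 = 622
  H–Cl: 1 × 441 = 441
  Σ(broken) = 2683 kJ
Bonds formed (products):
  C–C: 1 × 354 = 354
  C–Cl: 1 × 332 = 332
  C–H: 5 × 405 = 2025
  Σ(formed) = 2711 kJ
ΔH = Σ(broken) − Σ(formed) = 2683 − 2711 = −28 kJ

ΔH ≈ −28 kJ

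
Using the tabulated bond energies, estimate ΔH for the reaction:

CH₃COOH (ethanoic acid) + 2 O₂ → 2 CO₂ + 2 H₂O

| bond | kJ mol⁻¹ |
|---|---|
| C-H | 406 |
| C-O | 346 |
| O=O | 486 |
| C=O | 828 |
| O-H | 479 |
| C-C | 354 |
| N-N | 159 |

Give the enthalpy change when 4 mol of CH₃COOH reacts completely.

ΔH = −4124 kJ

Bonds broken (reactants):
  C-C: 1 × 354 = 354
  C-H: 3 × 406 = 1218
  C-O: 1 × 346 = 346
  C=O: 1 × 828 = 828
  O-H: 1 × 479 = 479
  O=O: 2 × 486 = 972
  Σ(broken) = 4197 kJ
Bonds formed (products):
  C=O: 4 × 828 = 3312
  O-H: 4 × 479 = 1916
  Σ(formed) = 5228 kJ
ΔH = Σ(broken) − Σ(formed) = 4197 − 5228 = −1031 kJ
For 4× the reaction as written: 4 × (−1031) = −4124 kJ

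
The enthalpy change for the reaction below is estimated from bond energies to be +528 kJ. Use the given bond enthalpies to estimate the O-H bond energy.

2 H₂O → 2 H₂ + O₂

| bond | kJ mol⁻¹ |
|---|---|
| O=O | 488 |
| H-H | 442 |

D(O-H) ≈ 475 kJ/mol

Let D be the O-H bond energy.
Σ(broken) = 4×D = 4D
Σ(formed) = 2×442 + 1×488 = 1372
ΔH = Σ(broken) − Σ(formed) = (4D) − (1372) = −1372 + 4D
Setting this equal to +528 kJ gives 4D = 1900, so D = 475 kJ/mol.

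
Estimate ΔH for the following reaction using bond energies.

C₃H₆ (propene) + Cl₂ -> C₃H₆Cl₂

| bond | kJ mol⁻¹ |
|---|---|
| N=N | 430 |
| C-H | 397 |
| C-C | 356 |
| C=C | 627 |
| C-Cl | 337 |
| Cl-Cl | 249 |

Bonds broken (reactants):
  C-C: 1 × 356 = 356
  C-H: 6 × 397 = 2382
  C=C: 1 × 627 = 627
  Cl-Cl: 1 × 249 = 249
  Σ(broken) = 3614 kJ
Bonds formed (products):
  C-C: 2 × 356 = 712
  C-Cl: 2 × 337 = 674
  C-H: 6 × 397 = 2382
  Σ(formed) = 3768 kJ
ΔH = Σ(broken) − Σ(formed) = 3614 − 3768 = −154 kJ

ΔH ≈ −154 kJ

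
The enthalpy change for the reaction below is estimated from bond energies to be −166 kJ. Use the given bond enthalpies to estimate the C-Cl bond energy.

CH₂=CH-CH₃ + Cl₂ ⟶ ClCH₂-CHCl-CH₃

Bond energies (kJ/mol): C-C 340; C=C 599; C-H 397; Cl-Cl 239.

D(C-Cl) ≈ 332 kJ/mol

Let D be the C-Cl bond energy.
Σ(broken) = 1×340 + 6×397 + 1×599 + 1×239 = 3560
Σ(formed) = 2×340 + 2×D + 6×397 = 3062 + 2D
ΔH = Σ(broken) − Σ(formed) = (3560) − (3062 + 2D) = +498 − 2D
Setting this equal to −166 kJ gives 2D = 664, so D = 332 kJ/mol.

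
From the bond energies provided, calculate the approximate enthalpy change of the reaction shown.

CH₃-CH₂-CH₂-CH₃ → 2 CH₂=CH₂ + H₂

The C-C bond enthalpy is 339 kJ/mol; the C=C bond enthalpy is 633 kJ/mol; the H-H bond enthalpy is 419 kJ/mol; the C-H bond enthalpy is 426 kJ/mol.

ΔH ≈ +184 kJ

Bonds broken (reactants):
  C-C: 3 × 339 = 1017
  C-H: 10 × 426 = 4260
  Σ(broken) = 5277 kJ
Bonds formed (products):
  C-H: 8 × 426 = 3408
  C=C: 2 × 633 = 1266
  H-H: 1 × 419 = 419
  Σ(formed) = 5093 kJ
ΔH = Σ(broken) − Σ(formed) = 5277 − 5093 = +184 kJ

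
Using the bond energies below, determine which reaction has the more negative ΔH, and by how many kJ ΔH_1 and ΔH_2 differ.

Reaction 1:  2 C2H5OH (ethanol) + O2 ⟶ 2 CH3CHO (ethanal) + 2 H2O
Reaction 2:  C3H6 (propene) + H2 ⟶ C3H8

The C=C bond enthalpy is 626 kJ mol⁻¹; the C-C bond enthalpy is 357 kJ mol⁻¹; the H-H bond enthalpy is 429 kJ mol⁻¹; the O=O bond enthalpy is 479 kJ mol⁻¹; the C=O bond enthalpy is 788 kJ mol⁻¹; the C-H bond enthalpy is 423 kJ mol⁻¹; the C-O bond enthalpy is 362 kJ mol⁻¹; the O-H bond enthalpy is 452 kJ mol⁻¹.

Reaction 1, by 283 kJ

Reaction 1:
  Bonds broken (reactants):
    C-C: 2 × 357 = 714
    C-H: 10 × 423 = 4230
    C-O: 2 × 362 = 724
    O-H: 2 × 452 = 904
    O=O: 1 × 479 = 479
    Σ(broken) = 7051 kJ
  Bonds formed (products):
    C-C: 2 × 357 = 714
    C-H: 8 × 423 = 3384
    C=O: 2 × 788 = 1576
    O-H: 4 × 452 = 1808
    Σ(formed) = 7482 kJ
  ΔH_1 = 7051 − 7482 = −431 kJ
Reaction 2:
  Bonds broken (reactants):
    C-C: 1 × 357 = 357
    C-H: 6 × 423 = 2538
    C=C: 1 × 626 = 626
    H-H: 1 × 429 = 429
    Σ(broken) = 3950 kJ
  Bonds formed (products):
    C-C: 2 × 357 = 714
    C-H: 8 × 423 = 3384
    Σ(formed) = 4098 kJ
  ΔH_2 = 3950 − 4098 = −148 kJ
ΔH_1 − ΔH_2 = −283 kJ, so reaction 1 has the more negative ΔH; |ΔH_1 − ΔH_2| = 283 kJ.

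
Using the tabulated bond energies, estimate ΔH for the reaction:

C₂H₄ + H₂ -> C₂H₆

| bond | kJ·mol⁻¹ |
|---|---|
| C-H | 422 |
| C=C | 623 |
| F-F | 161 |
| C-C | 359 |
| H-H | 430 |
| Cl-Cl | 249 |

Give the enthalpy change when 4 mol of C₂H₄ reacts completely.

Bonds broken (reactants):
  C-H: 4 × 422 = 1688
  C=C: 1 × 623 = 623
  H-H: 1 × 430 = 430
  Σ(broken) = 2741 kJ
Bonds formed (products):
  C-C: 1 × 359 = 359
  C-H: 6 × 422 = 2532
  Σ(formed) = 2891 kJ
ΔH = Σ(broken) − Σ(formed) = 2741 − 2891 = −150 kJ
For 4× the reaction as written: 4 × (−150) = −600 kJ

ΔH = −600 kJ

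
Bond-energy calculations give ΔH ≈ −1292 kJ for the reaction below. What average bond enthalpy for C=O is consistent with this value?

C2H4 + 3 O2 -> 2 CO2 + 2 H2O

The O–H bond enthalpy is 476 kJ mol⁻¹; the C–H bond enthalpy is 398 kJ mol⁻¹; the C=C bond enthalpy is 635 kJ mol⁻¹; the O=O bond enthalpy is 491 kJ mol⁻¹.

Let D be the C=O bond energy.
Σ(broken) = 4×398 + 1×635 + 3×491 = 3700
Σ(formed) = 4×D + 4×476 = 1904 + 4D
ΔH = Σ(broken) − Σ(formed) = (3700) − (1904 + 4D) = +1796 − 4D
Setting this equal to −1292 kJ gives 4D = 3088, so D = 772 kJ/mol.

D(C=O) ≈ 772 kJ/mol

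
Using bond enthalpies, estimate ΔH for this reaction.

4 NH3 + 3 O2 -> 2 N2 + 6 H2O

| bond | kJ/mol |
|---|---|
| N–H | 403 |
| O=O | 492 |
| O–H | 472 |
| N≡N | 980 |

ΔH ≈ −1312 kJ

Bonds broken (reactants):
  N–H: 12 × 403 = 4836
  O=O: 3 × 492 = 1476
  Σ(broken) = 6312 kJ
Bonds formed (products):
  N≡N: 2 × 980 = 1960
  O–H: 12 × 472 = 5664
  Σ(formed) = 7624 kJ
ΔH = Σ(broken) − Σ(formed) = 6312 − 7624 = −1312 kJ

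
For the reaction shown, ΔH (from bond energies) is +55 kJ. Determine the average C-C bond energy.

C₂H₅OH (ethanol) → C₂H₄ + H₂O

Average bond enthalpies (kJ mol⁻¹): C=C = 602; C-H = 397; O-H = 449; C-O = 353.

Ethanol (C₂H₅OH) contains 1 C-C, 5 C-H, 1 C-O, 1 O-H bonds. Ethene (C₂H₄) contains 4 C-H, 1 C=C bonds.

Let D be the C-C bond energy.
Σ(broken) = 1×D + 5×397 + 1×353 + 1×449 = 2787 + D
Σ(formed) = 4×397 + 1×602 + 2×449 = 3088
ΔH = Σ(broken) − Σ(formed) = (2787 + D) − (3088) = −301 + D
Setting this equal to +55 kJ gives D = 356 kJ/mol.

D(C-C) ≈ 356 kJ/mol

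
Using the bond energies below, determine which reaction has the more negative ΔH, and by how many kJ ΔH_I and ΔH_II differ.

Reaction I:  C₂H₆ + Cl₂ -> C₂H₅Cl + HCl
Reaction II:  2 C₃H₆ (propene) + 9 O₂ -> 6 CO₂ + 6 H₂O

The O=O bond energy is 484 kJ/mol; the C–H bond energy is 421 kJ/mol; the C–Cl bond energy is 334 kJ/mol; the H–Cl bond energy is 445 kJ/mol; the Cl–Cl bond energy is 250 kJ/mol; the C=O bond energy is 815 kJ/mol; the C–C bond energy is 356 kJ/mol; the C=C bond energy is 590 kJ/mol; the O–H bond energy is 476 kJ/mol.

Reaction II, by 4084 kJ

Reaction I:
  Bonds broken (reactants):
    C–C: 1 × 356 = 356
    C–H: 6 × 421 = 2526
    Cl–Cl: 1 × 250 = 250
    Σ(broken) = 3132 kJ
  Bonds formed (products):
    C–C: 1 × 356 = 356
    C–Cl: 1 × 334 = 334
    C–H: 5 × 421 = 2105
    H–Cl: 1 × 445 = 445
    Σ(formed) = 3240 kJ
  ΔH_I = 3132 − 3240 = −108 kJ
Reaction II:
  Bonds broken (reactants):
    C–C: 2 × 356 = 712
    C–H: 12 × 421 = 5052
    C=C: 2 × 590 = 1180
    O=O: 9 × 484 = 4356
    Σ(broken) = 11300 kJ
  Bonds formed (products):
    C=O: 12 × 815 = 9780
    O–H: 12 × 476 = 5712
    Σ(formed) = 15492 kJ
  ΔH_II = 11300 − 15492 = −4192 kJ
ΔH_I − ΔH_II = +4084 kJ, so reaction II has the more negative ΔH; |ΔH_I − ΔH_II| = 4084 kJ.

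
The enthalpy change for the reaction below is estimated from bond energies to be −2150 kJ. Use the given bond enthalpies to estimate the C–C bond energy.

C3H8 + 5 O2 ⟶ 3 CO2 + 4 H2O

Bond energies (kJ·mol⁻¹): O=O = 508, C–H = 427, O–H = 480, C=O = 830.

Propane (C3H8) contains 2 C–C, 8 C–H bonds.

D(C–C) ≈ 357 kJ/mol

Let D be the C–C bond energy.
Σ(broken) = 2×D + 8×427 + 5×508 = 5956 + 2D
Σ(formed) = 6×830 + 8×480 = 8820
ΔH = Σ(broken) − Σ(formed) = (5956 + 2D) − (8820) = −2864 + 2D
Setting this equal to −2150 kJ gives 2D = 714, so D = 357 kJ/mol.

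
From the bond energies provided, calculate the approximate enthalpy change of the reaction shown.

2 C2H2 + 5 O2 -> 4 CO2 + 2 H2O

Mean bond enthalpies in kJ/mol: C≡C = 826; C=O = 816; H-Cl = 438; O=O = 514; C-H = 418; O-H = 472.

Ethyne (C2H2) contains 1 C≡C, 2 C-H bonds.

Bonds broken (reactants):
  C≡C: 2 × 826 = 1652
  C-H: 4 × 418 = 1672
  O=O: 5 × 514 = 2570
  Σ(broken) = 5894 kJ
Bonds formed (products):
  C=O: 8 × 816 = 6528
  O-H: 4 × 472 = 1888
  Σ(formed) = 8416 kJ
ΔH = Σ(broken) − Σ(formed) = 5894 − 8416 = −2522 kJ

ΔH ≈ −2522 kJ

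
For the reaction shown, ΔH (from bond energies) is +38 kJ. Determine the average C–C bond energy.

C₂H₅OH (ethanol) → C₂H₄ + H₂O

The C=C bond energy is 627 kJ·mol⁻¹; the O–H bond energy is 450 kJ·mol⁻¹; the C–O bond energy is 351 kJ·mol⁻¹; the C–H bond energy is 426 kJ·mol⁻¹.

Let D be the C–C bond energy.
Σ(broken) = 1×D + 5×426 + 1×351 + 1×450 = 2931 + D
Σ(formed) = 4×426 + 1×627 + 2×450 = 3231
ΔH = Σ(broken) − Σ(formed) = (2931 + D) − (3231) = −300 + D
Setting this equal to +38 kJ gives D = 338 kJ/mol.

D(C–C) ≈ 338 kJ/mol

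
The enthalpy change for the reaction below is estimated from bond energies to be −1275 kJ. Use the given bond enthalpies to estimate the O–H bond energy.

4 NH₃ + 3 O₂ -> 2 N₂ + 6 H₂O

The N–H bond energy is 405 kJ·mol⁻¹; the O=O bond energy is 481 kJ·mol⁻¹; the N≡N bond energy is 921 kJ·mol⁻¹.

Let D be the O–H bond energy.
Σ(broken) = 12×405 + 3×481 = 6303
Σ(formed) = 2×921 + 12×D = 1842 + 12D
ΔH = Σ(broken) − Σ(formed) = (6303) − (1842 + 12D) = +4461 − 12D
Setting this equal to −1275 kJ gives 12D = 5736, so D = 478 kJ/mol.

D(O–H) ≈ 478 kJ/mol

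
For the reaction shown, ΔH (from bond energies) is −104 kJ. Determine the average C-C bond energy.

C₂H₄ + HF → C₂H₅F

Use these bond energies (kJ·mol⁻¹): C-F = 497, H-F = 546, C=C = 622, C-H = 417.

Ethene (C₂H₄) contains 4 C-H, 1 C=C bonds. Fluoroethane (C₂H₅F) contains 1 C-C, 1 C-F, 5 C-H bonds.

Let D be the C-C bond energy.
Σ(broken) = 4×417 + 1×622 + 1×546 = 2836
Σ(formed) = 1×D + 1×497 + 5×417 = 2582 + D
ΔH = Σ(broken) − Σ(formed) = (2836) − (2582 + D) = +254 − D
Setting this equal to −104 kJ gives D = 358 kJ/mol.

D(C-C) ≈ 358 kJ/mol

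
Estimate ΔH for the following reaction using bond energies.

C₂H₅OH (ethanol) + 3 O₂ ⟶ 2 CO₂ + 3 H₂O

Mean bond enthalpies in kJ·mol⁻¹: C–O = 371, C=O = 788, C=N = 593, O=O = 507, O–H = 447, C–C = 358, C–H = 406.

ΔH ≈ −1107 kJ

Bonds broken (reactants):
  C–C: 1 × 358 = 358
  C–H: 5 × 406 = 2030
  C–O: 1 × 371 = 371
  O–H: 1 × 447 = 447
  O=O: 3 × 507 = 1521
  Σ(broken) = 4727 kJ
Bonds formed (products):
  C=O: 4 × 788 = 3152
  O–H: 6 × 447 = 2682
  Σ(formed) = 5834 kJ
ΔH = Σ(broken) − Σ(formed) = 4727 − 5834 = −1107 kJ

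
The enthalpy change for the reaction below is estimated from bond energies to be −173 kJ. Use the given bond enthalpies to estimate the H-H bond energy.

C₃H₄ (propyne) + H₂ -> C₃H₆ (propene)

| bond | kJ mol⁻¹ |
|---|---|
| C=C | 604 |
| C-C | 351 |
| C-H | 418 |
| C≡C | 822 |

D(H-H) ≈ 445 kJ/mol

Let D be the H-H bond energy.
Σ(broken) = 1×822 + 1×351 + 4×418 + 1×D = 2845 + D
Σ(formed) = 1×351 + 6×418 + 1×604 = 3463
ΔH = Σ(broken) − Σ(formed) = (2845 + D) − (3463) = −618 + D
Setting this equal to −173 kJ gives D = 445 kJ/mol.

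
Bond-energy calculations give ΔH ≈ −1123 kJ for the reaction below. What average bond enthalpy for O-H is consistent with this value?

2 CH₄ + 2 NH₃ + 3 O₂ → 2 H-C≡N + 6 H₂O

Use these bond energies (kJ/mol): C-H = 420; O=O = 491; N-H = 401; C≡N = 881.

Let D be the O-H bond energy.
Σ(broken) = 8×420 + 6×401 + 3×491 = 7239
Σ(formed) = 2×881 + 2×420 + 12×D = 2602 + 12D
ΔH = Σ(broken) − Σ(formed) = (7239) − (2602 + 12D) = +4637 − 12D
Setting this equal to −1123 kJ gives 12D = 5760, so D = 480 kJ/mol.

D(O-H) ≈ 480 kJ/mol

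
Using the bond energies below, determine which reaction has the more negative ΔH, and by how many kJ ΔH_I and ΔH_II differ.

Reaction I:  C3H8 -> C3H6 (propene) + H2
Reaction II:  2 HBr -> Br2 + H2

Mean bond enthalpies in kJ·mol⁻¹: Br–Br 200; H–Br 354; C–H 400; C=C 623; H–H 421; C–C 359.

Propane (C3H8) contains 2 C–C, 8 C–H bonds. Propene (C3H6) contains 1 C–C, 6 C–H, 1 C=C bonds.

Reaction II, by 28 kJ

Reaction I:
  Bonds broken (reactants):
    C–C: 2 × 359 = 718
    C–H: 8 × 400 = 3200
    Σ(broken) = 3918 kJ
  Bonds formed (products):
    C–C: 1 × 359 = 359
    C–H: 6 × 400 = 2400
    C=C: 1 × 623 = 623
    H–H: 1 × 421 = 421
    Σ(formed) = 3803 kJ
  ΔH_I = 3918 − 3803 = +115 kJ
Reaction II:
  Bonds broken (reactants):
    H–Br: 2 × 354 = 708
    Σ(broken) = 708 kJ
  Bonds formed (products):
    Br–Br: 1 × 200 = 200
    H–H: 1 × 421 = 421
    Σ(formed) = 621 kJ
  ΔH_II = 708 − 621 = +87 kJ
ΔH_I − ΔH_II = +28 kJ, so reaction II has the more negative ΔH; |ΔH_I − ΔH_II| = 28 kJ.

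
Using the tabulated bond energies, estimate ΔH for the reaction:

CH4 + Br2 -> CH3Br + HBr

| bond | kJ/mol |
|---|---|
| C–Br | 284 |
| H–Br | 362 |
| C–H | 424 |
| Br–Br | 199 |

ΔH ≈ −23 kJ

Bonds broken (reactants):
  Br–Br: 1 × 199 = 199
  C–H: 4 × 424 = 1696
  Σ(broken) = 1895 kJ
Bonds formed (products):
  C–Br: 1 × 284 = 284
  C–H: 3 × 424 = 1272
  H–Br: 1 × 362 = 362
  Σ(formed) = 1918 kJ
ΔH = Σ(broken) − Σ(formed) = 1895 − 1918 = −23 kJ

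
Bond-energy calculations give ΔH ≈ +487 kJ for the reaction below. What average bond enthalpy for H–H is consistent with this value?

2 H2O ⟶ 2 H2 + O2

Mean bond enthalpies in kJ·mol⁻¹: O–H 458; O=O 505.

D(H–H) ≈ 420 kJ/mol

Let D be the H–H bond energy.
Σ(broken) = 4×458 = 1832
Σ(formed) = 2×D + 1×505 = 505 + 2D
ΔH = Σ(broken) − Σ(formed) = (1832) − (505 + 2D) = +1327 − 2D
Setting this equal to +487 kJ gives 2D = 840, so D = 420 kJ/mol.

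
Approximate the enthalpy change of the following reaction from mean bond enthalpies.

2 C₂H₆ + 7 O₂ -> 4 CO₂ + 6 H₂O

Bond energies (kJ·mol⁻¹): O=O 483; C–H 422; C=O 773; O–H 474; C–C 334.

Bonds broken (reactants):
  C–C: 2 × 334 = 668
  C–H: 12 × 422 = 5064
  O=O: 7 × 483 = 3381
  Σ(broken) = 9113 kJ
Bonds formed (products):
  C=O: 8 × 773 = 6184
  O–H: 12 × 474 = 5688
  Σ(formed) = 11872 kJ
ΔH = Σ(broken) − Σ(formed) = 9113 − 11872 = −2759 kJ

ΔH ≈ −2759 kJ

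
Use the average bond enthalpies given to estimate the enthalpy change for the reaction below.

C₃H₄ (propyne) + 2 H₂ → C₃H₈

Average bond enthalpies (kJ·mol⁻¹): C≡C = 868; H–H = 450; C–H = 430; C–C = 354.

Bonds broken (reactants):
  C≡C: 1 × 868 = 868
  C–C: 1 × 354 = 354
  C–H: 4 × 430 = 1720
  H–H: 2 × 450 = 900
  Σ(broken) = 3842 kJ
Bonds formed (products):
  C–C: 2 × 354 = 708
  C–H: 8 × 430 = 3440
  Σ(formed) = 4148 kJ
ΔH = Σ(broken) − Σ(formed) = 3842 − 4148 = −306 kJ

ΔH ≈ −306 kJ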